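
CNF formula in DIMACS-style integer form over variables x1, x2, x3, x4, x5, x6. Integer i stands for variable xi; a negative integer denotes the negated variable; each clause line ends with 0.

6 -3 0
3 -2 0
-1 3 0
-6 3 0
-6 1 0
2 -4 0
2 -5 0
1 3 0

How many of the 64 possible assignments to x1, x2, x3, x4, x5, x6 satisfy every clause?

Satisfying assignments:
  x1=1 x2=0 x3=1 x4=0 x5=0 x6=1
  x1=1 x2=1 x3=1 x4=0 x5=0 x6=1
  x1=1 x2=1 x3=1 x4=0 x5=1 x6=1
  x1=1 x2=1 x3=1 x4=1 x5=0 x6=1
  x1=1 x2=1 x3=1 x4=1 x5=1 x6=1
That's 5 in total.

5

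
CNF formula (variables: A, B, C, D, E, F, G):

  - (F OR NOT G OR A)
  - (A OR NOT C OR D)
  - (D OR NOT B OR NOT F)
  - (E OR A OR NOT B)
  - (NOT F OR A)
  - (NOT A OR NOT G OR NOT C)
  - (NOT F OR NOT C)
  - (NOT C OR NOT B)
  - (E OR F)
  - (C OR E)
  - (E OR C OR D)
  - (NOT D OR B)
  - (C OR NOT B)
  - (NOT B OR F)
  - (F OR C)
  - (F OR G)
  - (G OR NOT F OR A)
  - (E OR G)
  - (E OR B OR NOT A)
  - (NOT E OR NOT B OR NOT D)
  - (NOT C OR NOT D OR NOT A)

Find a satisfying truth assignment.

A=1, B=0, C=0, D=0, E=1, F=1, G=0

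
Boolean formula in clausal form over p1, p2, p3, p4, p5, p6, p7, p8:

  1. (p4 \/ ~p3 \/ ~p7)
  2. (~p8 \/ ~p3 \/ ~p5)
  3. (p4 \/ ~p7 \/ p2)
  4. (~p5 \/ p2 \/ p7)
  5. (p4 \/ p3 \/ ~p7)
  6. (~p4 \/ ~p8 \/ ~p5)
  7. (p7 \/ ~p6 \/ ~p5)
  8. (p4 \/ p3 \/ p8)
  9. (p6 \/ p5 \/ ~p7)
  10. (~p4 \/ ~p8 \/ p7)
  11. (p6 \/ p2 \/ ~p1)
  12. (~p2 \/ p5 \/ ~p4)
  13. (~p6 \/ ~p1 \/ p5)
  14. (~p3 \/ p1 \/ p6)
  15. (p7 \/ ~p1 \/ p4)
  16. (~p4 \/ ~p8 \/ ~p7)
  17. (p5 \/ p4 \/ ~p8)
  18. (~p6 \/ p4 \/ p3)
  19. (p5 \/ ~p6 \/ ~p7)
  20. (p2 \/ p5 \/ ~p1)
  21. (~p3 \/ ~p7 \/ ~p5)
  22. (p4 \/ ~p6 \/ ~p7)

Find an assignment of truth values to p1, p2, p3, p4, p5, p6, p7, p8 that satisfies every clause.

p1 = T, p2 = T, p3 = F, p4 = T, p5 = T, p6 = F, p7 = F, p8 = F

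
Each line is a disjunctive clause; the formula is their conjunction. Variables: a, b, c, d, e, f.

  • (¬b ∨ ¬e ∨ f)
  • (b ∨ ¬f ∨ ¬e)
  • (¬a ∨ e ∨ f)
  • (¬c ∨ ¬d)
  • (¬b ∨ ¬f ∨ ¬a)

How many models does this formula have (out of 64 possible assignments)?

24

Split on f, then b.
  f=1, b=1: e free; 3 ways for (a,c,d) × 2^1 = 6.
  f=1, b=0: a free; 3 ways for (c,d,e) × 2^1 = 6.
  f=0, b=1: remaining (a,c,d,e) ∈ {(0,0,0,0); (0,0,1,0); (0,1,0,0)} — 3.
  f=0, b=0: 9 of the 16 assignments to (a,c,d,e) work.
Total: 6 + 6 + 3 + 9 = 24.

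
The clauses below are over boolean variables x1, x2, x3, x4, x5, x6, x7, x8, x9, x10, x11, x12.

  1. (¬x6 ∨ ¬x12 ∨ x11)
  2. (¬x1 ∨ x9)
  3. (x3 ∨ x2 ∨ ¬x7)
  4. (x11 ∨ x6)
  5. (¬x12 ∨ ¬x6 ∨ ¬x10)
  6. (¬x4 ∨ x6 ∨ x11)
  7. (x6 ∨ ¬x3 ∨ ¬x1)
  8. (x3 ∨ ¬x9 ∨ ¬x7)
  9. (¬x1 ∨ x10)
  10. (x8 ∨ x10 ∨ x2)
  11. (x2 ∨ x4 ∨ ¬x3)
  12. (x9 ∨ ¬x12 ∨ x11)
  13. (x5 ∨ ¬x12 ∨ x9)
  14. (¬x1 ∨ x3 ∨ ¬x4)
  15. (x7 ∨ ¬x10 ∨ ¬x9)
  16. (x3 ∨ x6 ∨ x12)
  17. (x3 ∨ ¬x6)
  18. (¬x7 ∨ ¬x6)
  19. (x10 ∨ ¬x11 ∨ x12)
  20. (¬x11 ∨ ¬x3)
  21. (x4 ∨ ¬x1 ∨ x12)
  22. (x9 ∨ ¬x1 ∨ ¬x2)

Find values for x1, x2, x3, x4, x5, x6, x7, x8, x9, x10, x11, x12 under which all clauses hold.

x1 occurs only negated in the remaining clauses — set x1 = False.
x8 occurs only positively in the remaining clauses — set x8 = True.
Set x2 = False and propagate.
The remaining clauses are satisfied by x3 = True, x4 = True, x5 = False, x6 = True, x7 = False, x9 = False, x10 = True, x11 = False, x12 = False.
Every clause has at least one true literal under this assignment.

x1=F, x2=F, x3=T, x4=T, x5=F, x6=T, x7=F, x8=T, x9=F, x10=T, x11=F, x12=F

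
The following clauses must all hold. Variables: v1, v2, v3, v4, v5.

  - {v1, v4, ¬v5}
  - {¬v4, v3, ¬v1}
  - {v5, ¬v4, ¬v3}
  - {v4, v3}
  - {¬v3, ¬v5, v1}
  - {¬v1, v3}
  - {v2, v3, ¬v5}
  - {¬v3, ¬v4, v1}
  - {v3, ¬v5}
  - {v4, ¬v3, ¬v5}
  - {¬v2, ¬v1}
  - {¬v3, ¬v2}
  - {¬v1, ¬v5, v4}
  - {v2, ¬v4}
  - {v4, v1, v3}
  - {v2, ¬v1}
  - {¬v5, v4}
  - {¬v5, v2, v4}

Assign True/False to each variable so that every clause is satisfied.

Set v1 = False and propagate.
Set v2 = True and propagate.
  then v3 is forced to False.
  then v4 is forced to True.
  then v5 is forced to False.

v1=False, v2=True, v3=False, v4=True, v5=False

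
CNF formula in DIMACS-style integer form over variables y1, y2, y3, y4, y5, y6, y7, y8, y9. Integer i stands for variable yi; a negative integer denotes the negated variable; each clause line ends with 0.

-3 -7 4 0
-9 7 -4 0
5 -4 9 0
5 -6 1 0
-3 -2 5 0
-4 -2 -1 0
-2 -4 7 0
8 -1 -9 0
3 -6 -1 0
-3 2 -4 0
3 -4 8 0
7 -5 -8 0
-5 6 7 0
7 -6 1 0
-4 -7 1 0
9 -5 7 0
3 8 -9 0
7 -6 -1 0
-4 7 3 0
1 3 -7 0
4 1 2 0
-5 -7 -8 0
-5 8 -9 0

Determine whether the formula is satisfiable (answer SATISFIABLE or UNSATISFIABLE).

Set y1 = True and propagate.
The remaining clauses are satisfied by y2 = True, y3 = False, y4 = False, y5 = False, y6 = False, y7 = True, y8 = False, y9 = False.
So y1=True, y2=True, y3=False, y4=False, y5=False, y6=False, y7=True, y8=False, y9=False is a satisfying assignment.

SATISFIABLE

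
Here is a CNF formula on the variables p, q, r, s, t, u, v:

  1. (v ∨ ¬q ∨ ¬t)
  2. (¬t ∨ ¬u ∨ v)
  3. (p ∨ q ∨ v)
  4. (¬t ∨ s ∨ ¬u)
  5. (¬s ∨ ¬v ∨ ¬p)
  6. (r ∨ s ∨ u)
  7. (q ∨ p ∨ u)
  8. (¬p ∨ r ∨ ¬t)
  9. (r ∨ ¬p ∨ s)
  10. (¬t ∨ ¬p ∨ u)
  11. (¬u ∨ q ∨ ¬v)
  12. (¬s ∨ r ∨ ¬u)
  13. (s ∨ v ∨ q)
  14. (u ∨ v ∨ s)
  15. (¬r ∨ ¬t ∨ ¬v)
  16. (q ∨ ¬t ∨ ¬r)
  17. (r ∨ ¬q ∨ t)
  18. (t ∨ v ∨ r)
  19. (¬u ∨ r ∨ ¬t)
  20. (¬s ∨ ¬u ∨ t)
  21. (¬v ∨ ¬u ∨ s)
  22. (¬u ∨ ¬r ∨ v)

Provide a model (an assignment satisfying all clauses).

p=True, q=False, r=True, s=False, t=False, u=False, v=True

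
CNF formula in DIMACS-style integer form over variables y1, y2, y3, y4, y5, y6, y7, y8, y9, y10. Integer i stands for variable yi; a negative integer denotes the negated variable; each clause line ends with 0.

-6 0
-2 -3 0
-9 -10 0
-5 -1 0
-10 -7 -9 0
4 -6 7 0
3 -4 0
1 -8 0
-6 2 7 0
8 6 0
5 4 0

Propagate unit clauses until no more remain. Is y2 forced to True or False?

False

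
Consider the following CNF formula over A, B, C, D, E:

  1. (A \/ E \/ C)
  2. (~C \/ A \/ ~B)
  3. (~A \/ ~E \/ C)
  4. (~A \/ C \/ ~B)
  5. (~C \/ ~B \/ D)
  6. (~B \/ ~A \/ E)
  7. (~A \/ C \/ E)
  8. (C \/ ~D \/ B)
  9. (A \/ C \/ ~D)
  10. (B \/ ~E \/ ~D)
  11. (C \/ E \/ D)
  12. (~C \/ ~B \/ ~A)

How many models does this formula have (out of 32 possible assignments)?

Split on C, then A.
  C=1, A=1: remaining (B,D,E) ∈ {(0,0,0); (0,0,1); (0,1,0)} — 3.
  C=1, A=0: remaining (B,D,E) ∈ {(0,0,0); (0,0,1); (0,1,0)} — 3.
  C=0, A=1: a clause becomes empty — 0.
  C=0, A=0: remaining (B,D,E) ∈ {(0,0,1); (1,0,1)} — 2.
Total: 3 + 3 + 0 + 2 = 8.

8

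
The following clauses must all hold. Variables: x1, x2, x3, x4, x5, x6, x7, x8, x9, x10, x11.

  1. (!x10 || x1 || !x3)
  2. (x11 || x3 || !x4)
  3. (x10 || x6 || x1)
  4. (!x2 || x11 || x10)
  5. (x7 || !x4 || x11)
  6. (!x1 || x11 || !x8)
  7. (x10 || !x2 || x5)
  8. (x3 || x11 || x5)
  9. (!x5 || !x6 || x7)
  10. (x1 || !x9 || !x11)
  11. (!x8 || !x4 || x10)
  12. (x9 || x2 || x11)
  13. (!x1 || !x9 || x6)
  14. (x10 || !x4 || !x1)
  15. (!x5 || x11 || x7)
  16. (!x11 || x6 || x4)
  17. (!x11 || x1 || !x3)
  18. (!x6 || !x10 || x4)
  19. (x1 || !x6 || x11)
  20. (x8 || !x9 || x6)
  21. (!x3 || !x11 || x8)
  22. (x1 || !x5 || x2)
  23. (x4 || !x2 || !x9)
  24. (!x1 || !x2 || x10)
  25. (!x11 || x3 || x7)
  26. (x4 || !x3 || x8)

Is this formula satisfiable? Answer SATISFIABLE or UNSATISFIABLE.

Pure literal: x7 appears only positively; assign x7 = True.
Branch on x1: take x1 = False.
Set x2 = True and propagate.
Try x3 = False.
For the remaining variables, x4 = True, x5 = False, x6 = False, x8 = False, x9 = False, x10 = True, x11 = True works.
So x1=False, x2=True, x3=False, x4=True, x5=False, x6=False, x7=True, x8=False, x9=False, x10=True, x11=True is a satisfying assignment.

SATISFIABLE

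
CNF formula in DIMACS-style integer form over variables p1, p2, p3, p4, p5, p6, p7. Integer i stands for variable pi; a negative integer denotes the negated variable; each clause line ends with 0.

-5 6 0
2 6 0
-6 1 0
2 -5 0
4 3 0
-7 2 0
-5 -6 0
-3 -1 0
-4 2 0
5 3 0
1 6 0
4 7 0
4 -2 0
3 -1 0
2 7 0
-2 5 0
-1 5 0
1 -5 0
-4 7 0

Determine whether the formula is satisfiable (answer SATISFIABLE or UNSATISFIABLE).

UNSATISFIABLE

p2 = True:
  propagation gives p4=True, p5=True, p6=True; an empty clause results — contradiction.
p2 = False:
  propagation gives p6=True, p1=True, p5=False; an empty clause results — contradiction.
Every branch closes, so no satisfying assignment exists.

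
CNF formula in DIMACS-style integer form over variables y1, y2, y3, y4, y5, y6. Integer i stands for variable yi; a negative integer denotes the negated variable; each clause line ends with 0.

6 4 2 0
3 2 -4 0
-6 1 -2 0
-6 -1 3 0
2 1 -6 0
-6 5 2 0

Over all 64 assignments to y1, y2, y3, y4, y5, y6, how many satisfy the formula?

26

Case analysis on y2 and y6:
  y2=T, y6=T: remaining (y1,y3,y4,y5) ∈ {(T,T,F,F); (T,T,F,T); (T,T,T,F); (T,T,T,T)} — 4.
  y2=T, y6=F: y1, y3, y4, y5 free → 2^4 = 16.
  y2=F, y6=T: remaining (y1,y3,y4,y5) ∈ {(T,T,F,T); (T,T,T,T)} — 2.
  y2=F, y6=F: remaining (y1,y3,y4,y5) ∈ {(F,T,T,F); (F,T,T,T); (T,T,T,F); (T,T,T,T)} — 4.
Total: 4 + 16 + 2 + 4 = 26.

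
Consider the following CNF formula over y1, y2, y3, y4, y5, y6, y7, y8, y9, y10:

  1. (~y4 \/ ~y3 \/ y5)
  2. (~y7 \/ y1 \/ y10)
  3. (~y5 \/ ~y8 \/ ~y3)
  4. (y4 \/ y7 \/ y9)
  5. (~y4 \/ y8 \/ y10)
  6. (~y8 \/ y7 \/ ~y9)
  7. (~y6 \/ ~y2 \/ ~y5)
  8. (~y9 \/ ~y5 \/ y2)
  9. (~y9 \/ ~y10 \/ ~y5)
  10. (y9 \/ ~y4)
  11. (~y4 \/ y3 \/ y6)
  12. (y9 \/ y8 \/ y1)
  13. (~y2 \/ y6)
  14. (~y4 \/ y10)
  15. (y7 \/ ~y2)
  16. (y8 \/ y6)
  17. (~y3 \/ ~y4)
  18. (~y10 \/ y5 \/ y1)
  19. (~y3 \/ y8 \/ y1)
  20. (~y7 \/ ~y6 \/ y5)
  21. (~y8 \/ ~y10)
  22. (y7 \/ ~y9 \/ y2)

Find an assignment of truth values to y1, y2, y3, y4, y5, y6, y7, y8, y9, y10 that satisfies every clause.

y1 occurs only positively in the remaining clauses — set y1 = True.
Try y2 = False.
For the remaining variables, y3 = False, y4 = False, y5 = True, y6 = True, y7 = True, y8 = True, y9 = False, y10 = False works.

y1 = True, y2 = False, y3 = False, y4 = False, y5 = True, y6 = True, y7 = True, y8 = True, y9 = False, y10 = False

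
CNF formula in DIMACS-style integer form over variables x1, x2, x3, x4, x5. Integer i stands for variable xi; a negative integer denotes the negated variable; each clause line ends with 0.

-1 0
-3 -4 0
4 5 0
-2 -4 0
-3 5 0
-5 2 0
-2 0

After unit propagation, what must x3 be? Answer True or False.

False

(¬x1) stands alone — x1 = False.
Unit clause (¬x2) sets x2 = False.
From (¬x5 ∨ x2) and x2 = False: x5 = False.
(x4 ∨ x5): since x5 = False, the clause reduces to (x4). x4 = True.
In (¬x4 ∨ ¬x3), ¬x4 is now false; ¬x3 must hold, so x3 = False.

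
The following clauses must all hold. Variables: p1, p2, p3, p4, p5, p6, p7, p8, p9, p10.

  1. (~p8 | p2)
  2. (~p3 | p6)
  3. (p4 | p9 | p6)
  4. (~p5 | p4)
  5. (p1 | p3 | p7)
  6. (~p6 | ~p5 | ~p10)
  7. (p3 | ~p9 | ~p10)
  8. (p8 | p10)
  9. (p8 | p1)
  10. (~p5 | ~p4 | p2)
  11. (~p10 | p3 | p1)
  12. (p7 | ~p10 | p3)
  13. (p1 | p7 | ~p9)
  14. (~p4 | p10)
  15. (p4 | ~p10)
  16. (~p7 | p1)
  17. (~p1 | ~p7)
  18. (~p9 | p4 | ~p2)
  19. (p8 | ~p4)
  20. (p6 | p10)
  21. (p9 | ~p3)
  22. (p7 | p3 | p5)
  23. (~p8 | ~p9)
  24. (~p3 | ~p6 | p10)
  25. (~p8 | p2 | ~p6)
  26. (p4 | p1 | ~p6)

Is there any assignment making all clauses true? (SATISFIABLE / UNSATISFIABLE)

UNSATISFIABLE

p10 = True:
  propagation gives p4=True, p8=True, p2=True, p9=False; an empty clause results — contradiction.
p10 = False:
  propagation gives p8=True, p2=True, p4=False, p5=False; an empty clause results — contradiction.
Every branch closes, so no satisfying assignment exists.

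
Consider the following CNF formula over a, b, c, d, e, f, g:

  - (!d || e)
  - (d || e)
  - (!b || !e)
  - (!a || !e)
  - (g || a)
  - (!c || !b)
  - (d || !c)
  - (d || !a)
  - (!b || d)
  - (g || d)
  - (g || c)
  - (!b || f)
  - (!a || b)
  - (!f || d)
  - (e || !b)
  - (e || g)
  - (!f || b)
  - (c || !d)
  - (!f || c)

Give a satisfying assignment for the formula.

g occurs only positively in the remaining clauses — set g = True.
Try a = False.
For the remaining variables, b = False, c = True, d = True, e = True, f = False works.
Every clause has at least one true literal under this assignment.

a=0, b=0, c=1, d=1, e=1, f=0, g=1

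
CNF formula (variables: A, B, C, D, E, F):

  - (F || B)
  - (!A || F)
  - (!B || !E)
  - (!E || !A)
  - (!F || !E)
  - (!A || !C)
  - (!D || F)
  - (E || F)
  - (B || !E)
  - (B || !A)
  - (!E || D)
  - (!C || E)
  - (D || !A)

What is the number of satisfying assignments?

The models are:
  A=F B=F C=F D=F E=F F=T
  A=F B=F C=F D=T E=F F=T
  A=F B=T C=F D=F E=F F=T
  A=F B=T C=F D=T E=F F=T
  A=T B=T C=F D=T E=F F=T
That's 5 in total.

5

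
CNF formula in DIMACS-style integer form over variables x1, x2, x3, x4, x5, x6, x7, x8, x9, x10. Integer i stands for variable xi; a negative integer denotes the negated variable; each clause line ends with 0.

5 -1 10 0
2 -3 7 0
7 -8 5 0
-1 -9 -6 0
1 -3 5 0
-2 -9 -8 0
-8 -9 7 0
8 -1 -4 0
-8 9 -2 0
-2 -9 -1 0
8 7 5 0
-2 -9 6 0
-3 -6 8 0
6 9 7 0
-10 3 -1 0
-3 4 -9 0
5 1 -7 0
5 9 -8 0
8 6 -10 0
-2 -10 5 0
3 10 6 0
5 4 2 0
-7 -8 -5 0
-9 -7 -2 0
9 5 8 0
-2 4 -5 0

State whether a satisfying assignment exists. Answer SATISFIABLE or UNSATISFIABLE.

SATISFIABLE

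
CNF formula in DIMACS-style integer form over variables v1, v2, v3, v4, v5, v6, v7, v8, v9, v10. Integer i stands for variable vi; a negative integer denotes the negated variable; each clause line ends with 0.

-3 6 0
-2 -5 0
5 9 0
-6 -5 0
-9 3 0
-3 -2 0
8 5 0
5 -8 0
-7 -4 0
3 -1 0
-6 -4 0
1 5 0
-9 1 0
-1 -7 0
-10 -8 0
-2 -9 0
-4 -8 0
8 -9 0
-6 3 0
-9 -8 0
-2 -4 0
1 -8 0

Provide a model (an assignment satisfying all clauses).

Pure literal: v2 appears only negated; assign v2 = False.
Pure literal: v7 appears only negated; assign v7 = False.
Branch on v1: take v1 = False.
  then v5 is forced to True.
  then v6 is forced to False.
  then v3 is forced to False.
  then v9 is forced to False.
  then v8 is forced to False.
v4, v10 are now unconstrained; take v4 = True, v10 = False.

v1=F, v2=F, v3=F, v4=T, v5=T, v6=F, v7=F, v8=F, v9=F, v10=F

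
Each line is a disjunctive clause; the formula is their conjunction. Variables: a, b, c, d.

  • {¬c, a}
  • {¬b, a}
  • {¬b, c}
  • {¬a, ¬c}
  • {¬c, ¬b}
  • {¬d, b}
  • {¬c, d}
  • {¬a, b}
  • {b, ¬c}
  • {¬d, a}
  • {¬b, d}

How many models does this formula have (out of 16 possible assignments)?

1

Satisfying assignments:
  a=F b=F c=F d=F
Count: 1.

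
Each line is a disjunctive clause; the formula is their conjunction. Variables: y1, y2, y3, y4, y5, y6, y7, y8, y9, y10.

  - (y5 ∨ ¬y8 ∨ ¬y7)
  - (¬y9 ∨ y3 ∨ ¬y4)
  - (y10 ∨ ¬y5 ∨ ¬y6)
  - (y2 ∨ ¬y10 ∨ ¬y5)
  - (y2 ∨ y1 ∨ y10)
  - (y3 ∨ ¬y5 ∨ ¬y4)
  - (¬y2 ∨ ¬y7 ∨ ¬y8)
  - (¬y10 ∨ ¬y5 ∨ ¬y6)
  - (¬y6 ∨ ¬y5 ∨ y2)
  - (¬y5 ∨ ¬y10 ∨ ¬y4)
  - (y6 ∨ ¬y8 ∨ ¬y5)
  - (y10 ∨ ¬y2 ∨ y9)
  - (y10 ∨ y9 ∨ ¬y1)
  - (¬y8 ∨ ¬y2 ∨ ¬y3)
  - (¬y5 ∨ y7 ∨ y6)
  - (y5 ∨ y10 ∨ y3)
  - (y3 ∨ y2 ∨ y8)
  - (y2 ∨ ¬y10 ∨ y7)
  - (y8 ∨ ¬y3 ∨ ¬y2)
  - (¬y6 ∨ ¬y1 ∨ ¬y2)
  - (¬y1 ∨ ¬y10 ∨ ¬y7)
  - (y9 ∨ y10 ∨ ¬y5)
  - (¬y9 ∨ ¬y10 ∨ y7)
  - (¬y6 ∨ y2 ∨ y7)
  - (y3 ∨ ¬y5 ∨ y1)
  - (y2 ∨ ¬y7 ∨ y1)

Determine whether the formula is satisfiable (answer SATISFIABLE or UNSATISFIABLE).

SATISFIABLE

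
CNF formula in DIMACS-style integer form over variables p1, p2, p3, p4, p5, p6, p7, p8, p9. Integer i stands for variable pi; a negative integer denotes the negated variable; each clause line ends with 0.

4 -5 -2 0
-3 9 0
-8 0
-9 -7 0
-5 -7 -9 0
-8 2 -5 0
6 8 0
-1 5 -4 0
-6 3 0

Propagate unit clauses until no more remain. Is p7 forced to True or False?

False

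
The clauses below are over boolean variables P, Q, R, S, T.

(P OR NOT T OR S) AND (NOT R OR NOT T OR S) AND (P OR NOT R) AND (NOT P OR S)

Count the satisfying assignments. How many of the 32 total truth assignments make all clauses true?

14

Split on P, then S.
  P=T, S=T: Q, R, T free → 2^3 = 8.
  P=T, S=F: a clause becomes empty — 0.
  P=F, S=T: remaining (Q,R,T) ∈ {(F,F,F); (F,F,T); (T,F,F); (T,F,T)} — 4.
  P=F, S=F: remaining (Q,R,T) ∈ {(F,F,F); (T,F,F)} — 2.
Total: 8 + 0 + 4 + 2 = 14.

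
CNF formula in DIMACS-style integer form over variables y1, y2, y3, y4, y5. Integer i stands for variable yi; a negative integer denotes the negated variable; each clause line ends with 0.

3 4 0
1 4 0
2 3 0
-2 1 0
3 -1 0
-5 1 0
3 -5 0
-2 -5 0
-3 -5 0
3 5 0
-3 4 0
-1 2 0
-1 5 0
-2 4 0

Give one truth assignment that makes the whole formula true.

y1 = False, y2 = False, y3 = True, y4 = True, y5 = False

Pure literal: y4 appears only positively; assign y4 = True.
Set y1 = False and propagate.
  then y2 is forced to False.
  then y3 is forced to True.
  then y5 is forced to False.
Every clause has at least one true literal under this assignment.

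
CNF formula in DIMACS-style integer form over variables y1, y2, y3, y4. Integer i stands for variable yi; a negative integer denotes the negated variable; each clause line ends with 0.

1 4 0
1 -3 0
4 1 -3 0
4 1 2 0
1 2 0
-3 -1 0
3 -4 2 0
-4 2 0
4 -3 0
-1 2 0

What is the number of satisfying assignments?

3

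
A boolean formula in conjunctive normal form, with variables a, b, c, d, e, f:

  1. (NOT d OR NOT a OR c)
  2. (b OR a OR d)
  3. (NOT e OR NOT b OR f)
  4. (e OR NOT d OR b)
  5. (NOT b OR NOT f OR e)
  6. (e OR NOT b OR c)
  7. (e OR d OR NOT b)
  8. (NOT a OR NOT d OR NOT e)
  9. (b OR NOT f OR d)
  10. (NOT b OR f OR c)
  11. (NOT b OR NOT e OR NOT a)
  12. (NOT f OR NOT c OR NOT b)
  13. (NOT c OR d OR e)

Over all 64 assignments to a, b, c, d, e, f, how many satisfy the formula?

Case analysis on b and e:
  b=T, e=T: remaining (a,c,d,f) ∈ {(F,F,F,T); (F,F,T,T)} — 2.
  b=T, e=F: remaining (a,c,d,f) ∈ {(F,T,T,F); (T,T,T,F)} — 2.
  b=F, e=T: c free; 3 ways for (a,d,f) × 2^1 = 6.
  b=F, e=F: remaining (a,c,d,f) ∈ {(T,F,F,F)} — 1.
Total: 2 + 2 + 6 + 1 = 11.

11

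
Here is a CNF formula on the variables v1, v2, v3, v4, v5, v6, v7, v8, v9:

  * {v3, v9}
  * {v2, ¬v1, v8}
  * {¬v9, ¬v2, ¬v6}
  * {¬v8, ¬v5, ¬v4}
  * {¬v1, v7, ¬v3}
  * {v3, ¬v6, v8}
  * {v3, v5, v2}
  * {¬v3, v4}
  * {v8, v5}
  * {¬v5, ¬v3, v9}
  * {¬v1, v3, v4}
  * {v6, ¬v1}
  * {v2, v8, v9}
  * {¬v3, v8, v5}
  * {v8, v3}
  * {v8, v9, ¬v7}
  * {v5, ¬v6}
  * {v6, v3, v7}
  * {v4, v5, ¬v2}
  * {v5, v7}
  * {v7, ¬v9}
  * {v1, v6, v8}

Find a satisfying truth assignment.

Try v1 = False.
Set v2 = True and propagate.
Try v3 = False.
  then v9 is forced to True.
  then v6 is forced to False.
  then v8 is forced to True.
  then v7 is forced to True.
The remaining clauses are satisfied by v4 = True, v5 = False.
Check each clause:
  1. {v3, v9} — v9 is true.
  2. {v2, ¬v1, v8} — v8 is true.
  3. {¬v9, ¬v6, ¬v2} — ¬v6 is true.
  4. {¬v4, ¬v5, ¬v8} — ¬v5 is true.
  5. {¬v1, ¬v3, v7} — ¬v3 is true.
  6. {¬v6, v3, v8} — v8 is true.
  7. {v5, v2, v3} — v2 is true.
  8. {¬v3, v4} — v4 is true.
  9. {v8, v5} — v8 is true.
  10. {¬v5, ¬v3, v9} — v9 is true.
  11. {v4, ¬v1, v3} — v4 is true.
  12. {v6, ¬v1} — ¬v1 is true.
  13. {v8, v9, v2} — v8 is true.
  14. {¬v3, v5, v8} — v8 is true.
  15. {v3, v8} — v8 is true.
  16. {¬v7, v8, v9} — v8 is true.
  17. {v5, ¬v6} — ¬v6 is true.
  18. {v3, v7, v6} — v7 is true.
  19. {v4, v5, ¬v2} — v4 is true.
  20. {v5, v7} — v7 is true.
  21. {¬v9, v7} — v7 is true.
  22. {v1, v6, v8} — v8 is true.

v1=F, v2=T, v3=F, v4=T, v5=F, v6=F, v7=T, v8=T, v9=T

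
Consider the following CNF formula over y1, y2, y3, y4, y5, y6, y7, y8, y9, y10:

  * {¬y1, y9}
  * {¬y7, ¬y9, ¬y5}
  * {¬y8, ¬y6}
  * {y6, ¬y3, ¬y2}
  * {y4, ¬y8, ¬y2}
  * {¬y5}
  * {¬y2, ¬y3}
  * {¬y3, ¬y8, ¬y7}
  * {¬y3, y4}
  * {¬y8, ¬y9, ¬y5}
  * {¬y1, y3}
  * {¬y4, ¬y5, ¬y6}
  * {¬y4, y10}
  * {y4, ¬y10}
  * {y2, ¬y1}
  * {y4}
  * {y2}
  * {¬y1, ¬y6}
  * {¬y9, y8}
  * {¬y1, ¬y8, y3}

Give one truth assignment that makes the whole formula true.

Unit propagation: (¬y5) forces y5 = False.
Unit propagation: (y4) forces y4 = True.
(y10) is a unit clause, so y10 = True.
The clause (y2) is unit: y2 must be True.
Unit propagation: (¬y3) forces y3 = False.
The clause (¬y1) is unit: y1 must be False.
Pure literal: y6 appears only negated; assign y6 = False.
Pure literal: y9 appears only negated; assign y9 = False.
y7, y8 are now unconstrained; take y7 = True, y8 = True.

y1=F  y2=T  y3=F  y4=T  y5=F  y6=F  y7=T  y8=T  y9=F  y10=T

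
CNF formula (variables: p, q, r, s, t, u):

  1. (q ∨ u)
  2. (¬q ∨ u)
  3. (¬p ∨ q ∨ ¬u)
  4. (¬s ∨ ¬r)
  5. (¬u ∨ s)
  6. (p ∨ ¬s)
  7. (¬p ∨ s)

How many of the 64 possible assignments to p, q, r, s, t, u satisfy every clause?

2

The models are:
  p=T q=T r=F s=T t=F u=T
  p=T q=T r=F s=T t=T u=T
That's 2 in total.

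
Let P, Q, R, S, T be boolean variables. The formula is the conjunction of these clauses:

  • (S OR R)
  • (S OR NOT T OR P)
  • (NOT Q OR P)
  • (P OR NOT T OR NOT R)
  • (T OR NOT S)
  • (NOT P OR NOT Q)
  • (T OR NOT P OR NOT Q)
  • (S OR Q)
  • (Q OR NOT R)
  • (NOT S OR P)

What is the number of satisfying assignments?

The models are:
  P=T Q=F R=F S=T T=T
Count: 1.

1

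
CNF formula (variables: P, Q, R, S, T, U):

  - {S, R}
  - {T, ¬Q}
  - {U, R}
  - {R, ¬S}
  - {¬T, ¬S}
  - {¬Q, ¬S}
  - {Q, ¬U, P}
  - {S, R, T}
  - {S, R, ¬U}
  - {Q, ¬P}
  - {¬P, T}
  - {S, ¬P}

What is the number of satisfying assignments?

Satisfying assignments:
  P=0 Q=0 R=1 S=0 T=0 U=0
  P=0 Q=0 R=1 S=0 T=1 U=0
  P=0 Q=0 R=1 S=1 T=0 U=0
  P=0 Q=1 R=1 S=0 T=1 U=0
  P=0 Q=1 R=1 S=0 T=1 U=1
That's 5 in total.

5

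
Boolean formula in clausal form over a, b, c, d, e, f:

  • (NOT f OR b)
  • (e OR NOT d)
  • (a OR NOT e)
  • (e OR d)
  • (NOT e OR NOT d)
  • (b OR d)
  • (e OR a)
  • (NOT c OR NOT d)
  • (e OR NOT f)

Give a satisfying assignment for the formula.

a occurs only positively in the remaining clauses — set a = True.
Pure literal: b appears only positively; assign b = True.
Set c = False and propagate.
Try d = False.
  then e is forced to True.
f is now unconstrained; take f = True.

a = T  b = T  c = F  d = F  e = T  f = T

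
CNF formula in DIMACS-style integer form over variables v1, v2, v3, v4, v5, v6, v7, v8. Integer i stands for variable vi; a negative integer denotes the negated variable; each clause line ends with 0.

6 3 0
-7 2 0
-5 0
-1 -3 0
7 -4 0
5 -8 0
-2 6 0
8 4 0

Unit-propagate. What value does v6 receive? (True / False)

Unit clause (~v5) sets v5 = False.
In (v5 \/ ~v8), v5 is now false; ~v8 must hold, so v8 = False.
(v4 \/ v8) with v8 = False leaves only v4, so v4 = True.
In (~v4 \/ v7), ~v4 is now false; v7 must hold, so v7 = True.
(v2 \/ ~v7) with v7 = True leaves only v2, so v2 = True.
(~v2 \/ v6) with v2 = True leaves only v6, so v6 = True.

True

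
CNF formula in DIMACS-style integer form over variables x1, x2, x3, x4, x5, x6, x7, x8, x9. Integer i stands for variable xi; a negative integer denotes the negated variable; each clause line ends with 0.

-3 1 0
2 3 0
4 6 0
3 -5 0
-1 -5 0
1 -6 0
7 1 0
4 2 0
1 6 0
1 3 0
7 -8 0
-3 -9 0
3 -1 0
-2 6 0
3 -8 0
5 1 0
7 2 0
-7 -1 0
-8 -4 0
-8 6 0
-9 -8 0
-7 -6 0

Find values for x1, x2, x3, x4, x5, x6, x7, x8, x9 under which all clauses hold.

Pure literal: x8 appears only negated; assign x8 = False.
Pure literal: x9 appears only negated; assign x9 = False.
Branch on x1: take x1 = True.
  then x5 is forced to False.
  then x3 is forced to True.
  then x7 is forced to False.
  then x2 is forced to True.
  then x6 is forced to True.
x4 is now unconstrained; take x4 = True.
Check each clause:
  1. (x1 | ~x3) — x1 is true.
  2. (x2 | x3) — x2 is true.
  3. (x4 | x6) — x4 is true.
  4. (~x5 | x3) — x3 is true.
  5. (~x5 | ~x1) — ~x5 is true.
  6. (~x6 | x1) — x1 is true.
  7. (x1 | x7) — x1 is true.
  8. (x2 | x4) — x2 is true.
  9. (x1 | x6) — x1 is true.
  10. (x1 | x3) — x1 is true.
  11. (x7 | ~x8) — ~x8 is true.
  12. (~x9 | ~x3) — ~x9 is true.
  13. (x3 | ~x1) — x3 is true.
  14. (~x2 | x6) — x6 is true.
  15. (~x8 | x3) — ~x8 is true.
  16. (x5 | x1) — x1 is true.
  17. (x2 | x7) — x2 is true.
  18. (~x1 | ~x7) — ~x7 is true.
  19. (~x8 | ~x4) — ~x8 is true.
  20. (~x8 | x6) — ~x8 is true.
  21. (~x8 | ~x9) — ~x8 is true.
  22. (~x7 | ~x6) — ~x7 is true.

x1=T, x2=T, x3=T, x4=T, x5=F, x6=T, x7=F, x8=F, x9=F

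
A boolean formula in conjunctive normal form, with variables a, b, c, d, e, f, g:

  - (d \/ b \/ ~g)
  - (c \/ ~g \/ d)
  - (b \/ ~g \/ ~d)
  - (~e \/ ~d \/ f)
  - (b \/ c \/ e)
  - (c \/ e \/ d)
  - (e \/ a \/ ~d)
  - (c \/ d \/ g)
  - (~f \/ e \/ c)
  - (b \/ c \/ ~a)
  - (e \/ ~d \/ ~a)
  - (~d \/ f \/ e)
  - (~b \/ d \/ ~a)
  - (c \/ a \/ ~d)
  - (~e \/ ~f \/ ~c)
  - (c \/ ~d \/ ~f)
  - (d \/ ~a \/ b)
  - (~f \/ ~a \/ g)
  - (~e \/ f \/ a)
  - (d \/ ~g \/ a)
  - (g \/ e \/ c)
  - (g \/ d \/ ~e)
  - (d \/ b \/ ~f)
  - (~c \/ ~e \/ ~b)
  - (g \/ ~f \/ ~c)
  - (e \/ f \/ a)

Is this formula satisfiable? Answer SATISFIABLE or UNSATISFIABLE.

d = True:
  e = True:
    propagation gives f=True, c=False; an empty clause results — contradiction.
  e = False:
    propagation gives a=True; an empty clause results — contradiction.
d = False:
  c = True:
    a = True:
      propagation gives b=False; contradiction.
    a = False:
      propagation gives g=False, e=False, f=False; contradiction.
  c = False:
    propagation gives g=False; an empty clause results — contradiction.
Every branch closes, so no satisfying assignment exists.

UNSATISFIABLE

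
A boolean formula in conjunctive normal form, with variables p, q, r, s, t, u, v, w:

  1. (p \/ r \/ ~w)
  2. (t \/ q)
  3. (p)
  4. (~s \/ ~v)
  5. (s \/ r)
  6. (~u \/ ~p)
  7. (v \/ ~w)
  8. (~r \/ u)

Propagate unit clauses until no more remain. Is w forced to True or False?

False

Unit clause (p) sets p = True.
(~p \/ ~u): since p = True, the clause reduces to (~u). u = False.
(u \/ ~r) with u = False leaves only ~r, so r = False.
From (r \/ s) and r = False: s = True.
In (~v \/ ~s), ~s is now false; ~v must hold, so v = False.
From (~w \/ v) and v = False: w = False.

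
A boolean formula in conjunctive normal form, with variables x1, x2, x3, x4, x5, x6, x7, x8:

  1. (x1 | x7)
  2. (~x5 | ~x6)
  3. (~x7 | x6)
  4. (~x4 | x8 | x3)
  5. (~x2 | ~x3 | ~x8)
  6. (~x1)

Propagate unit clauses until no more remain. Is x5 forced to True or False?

False

(~x1) stands alone — x1 = False.
From (x7 | x1) and x1 = False: x7 = True.
From (x6 | ~x7) and x7 = True: x6 = True.
(~x6 | ~x5): since x6 = True, the clause reduces to (~x5). x5 = False.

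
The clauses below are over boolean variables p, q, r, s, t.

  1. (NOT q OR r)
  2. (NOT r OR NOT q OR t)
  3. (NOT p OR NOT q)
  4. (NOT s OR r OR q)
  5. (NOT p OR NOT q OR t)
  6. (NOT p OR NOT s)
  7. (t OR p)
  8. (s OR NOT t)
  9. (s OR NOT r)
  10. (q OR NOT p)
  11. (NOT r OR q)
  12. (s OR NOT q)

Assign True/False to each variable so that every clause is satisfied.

p=False, q=True, r=True, s=True, t=True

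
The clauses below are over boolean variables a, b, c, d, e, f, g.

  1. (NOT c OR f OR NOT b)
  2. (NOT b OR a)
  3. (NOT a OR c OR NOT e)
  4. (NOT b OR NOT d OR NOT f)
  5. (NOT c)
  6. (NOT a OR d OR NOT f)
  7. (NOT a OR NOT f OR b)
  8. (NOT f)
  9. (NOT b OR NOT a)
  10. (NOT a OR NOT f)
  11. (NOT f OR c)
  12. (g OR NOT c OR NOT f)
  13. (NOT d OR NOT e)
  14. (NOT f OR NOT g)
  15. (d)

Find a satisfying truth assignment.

(NOT c) is a unit clause, so c = False.
Unit propagation: (NOT f) forces f = False.
Unit propagation: (d) forces d = True.
The clause (NOT e) is unit: e must be False.
Pure literal: b appears only negated; assign b = False.
a, g are now unconstrained; take a = True, g = True.
Every clause has at least one true literal under this assignment.
Check each clause:
  1. (NOT c OR f OR NOT b) — NOT c is true.
  2. (NOT b OR a) — a is true.
  3. (NOT e OR c OR NOT a) — NOT e is true.
  4. (NOT f OR NOT b OR NOT d) — NOT f is true.
  5. (NOT c) — NOT c is true.
  6. (NOT a OR d OR NOT f) — NOT f is true.
  7. (b OR NOT f OR NOT a) — NOT f is true.
  8. (NOT f) — NOT f is true.
  9. (NOT b OR NOT a) — NOT b is true.
  10. (NOT a OR NOT f) — NOT f is true.
  11. (NOT f OR c) — NOT f is true.
  12. (NOT f OR g OR NOT c) — NOT f is true.
  13. (NOT e OR NOT d) — NOT e is true.
  14. (NOT g OR NOT f) — NOT f is true.
  15. (d) — d is true.

a = True, b = False, c = False, d = True, e = False, f = False, g = True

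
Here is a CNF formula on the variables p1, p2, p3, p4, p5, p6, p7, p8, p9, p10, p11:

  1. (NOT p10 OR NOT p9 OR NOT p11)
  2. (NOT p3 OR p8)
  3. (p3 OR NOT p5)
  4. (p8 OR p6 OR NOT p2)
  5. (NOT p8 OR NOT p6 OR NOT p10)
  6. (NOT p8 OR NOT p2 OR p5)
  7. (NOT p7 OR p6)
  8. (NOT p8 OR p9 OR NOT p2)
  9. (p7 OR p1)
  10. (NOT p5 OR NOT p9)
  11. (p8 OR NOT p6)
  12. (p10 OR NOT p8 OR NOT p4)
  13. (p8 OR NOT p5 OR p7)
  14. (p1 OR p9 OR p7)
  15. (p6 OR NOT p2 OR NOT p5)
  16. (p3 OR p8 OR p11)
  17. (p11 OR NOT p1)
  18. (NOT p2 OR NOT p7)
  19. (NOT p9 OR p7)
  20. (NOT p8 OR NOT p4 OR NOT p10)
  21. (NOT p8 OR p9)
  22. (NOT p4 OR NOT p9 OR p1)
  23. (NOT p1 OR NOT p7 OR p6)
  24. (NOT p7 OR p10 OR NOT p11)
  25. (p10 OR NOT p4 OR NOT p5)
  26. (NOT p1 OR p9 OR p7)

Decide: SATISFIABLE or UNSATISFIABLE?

p2 occurs only negated in the remaining clauses — set p2 = False.
Pure literal: p4 appears only negated; assign p4 = False.
Branch on p1: take p1 = False.
  then p7 is forced to True.
  then p6 is forced to True.
  then p8 is forced to True.
  then p10 is forced to False.
  then p9 is forced to True.
  then p5 is forced to False.
  then p11 is forced to False.
p3 is now unconstrained; take p3 = True.
So p1 = F  p2 = F  p3 = T  p4 = F  p5 = F  p6 = T  p7 = T  p8 = T  p9 = T  p10 = F  p11 = F is a satisfying assignment.

SATISFIABLE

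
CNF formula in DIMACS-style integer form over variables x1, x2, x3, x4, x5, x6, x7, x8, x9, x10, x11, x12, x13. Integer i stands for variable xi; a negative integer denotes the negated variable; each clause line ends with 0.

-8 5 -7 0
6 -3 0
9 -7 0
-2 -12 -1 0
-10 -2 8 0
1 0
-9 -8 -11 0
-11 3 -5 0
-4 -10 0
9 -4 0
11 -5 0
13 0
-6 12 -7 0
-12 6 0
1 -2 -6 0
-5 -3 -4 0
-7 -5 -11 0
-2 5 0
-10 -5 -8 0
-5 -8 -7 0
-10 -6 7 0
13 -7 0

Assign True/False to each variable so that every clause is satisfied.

x1 = True, x2 = False, x3 = False, x4 = True, x5 = False, x6 = True, x7 = False, x8 = True, x9 = True, x10 = False, x11 = False, x12 = True, x13 = True

Unit propagation: (x1) forces x1 = True.
(x13) is a unit clause, so x13 = True.
x2 occurs only negated in the remaining clauses — set x2 = False.
x10 occurs only negated in the remaining clauses — set x10 = False.
Try x3 = False.
For the remaining variables, x4 = True, x5 = False, x6 = True, x7 = False, x8 = True, x9 = True, x11 = False, x12 = True works.
Every clause has at least one true literal under this assignment.
Check each clause:
  1. {x5, ¬x8, ¬x7} — ¬x7 is true.
  2. {x6, ¬x3} — ¬x3 is true.
  3. {¬x7, x9} — x9 is true.
  4. {¬x12, ¬x1, ¬x2} — ¬x2 is true.
  5. {¬x10, ¬x2, x8} — x8 is true.
  6. {x1} — x1 is true.
  7. {¬x11, ¬x9, ¬x8} — ¬x11 is true.
  8. {¬x11, x3, ¬x5} — ¬x11 is true.
  9. {¬x4, ¬x10} — ¬x10 is true.
  10. {x9, ¬x4} — x9 is true.
  11. {x11, ¬x5} — ¬x5 is true.
  12. {x13} — x13 is true.
  13. {¬x6, x12, ¬x7} — ¬x7 is true.
  14. {¬x12, x6} — x6 is true.
  15. {¬x2, x1, ¬x6} — x1 is true.
  16. {¬x3, ¬x5, ¬x4} — ¬x5 is true.
  17. {¬x7, ¬x11, ¬x5} — ¬x7 is true.
  18. {x5, ¬x2} — ¬x2 is true.
  19. {¬x8, ¬x10, ¬x5} — ¬x5 is true.
  20. {¬x5, ¬x8, ¬x7} — ¬x7 is true.
  21. {x7, ¬x10, ¬x6} — ¬x10 is true.
  22. {¬x7, x13} — ¬x7 is true.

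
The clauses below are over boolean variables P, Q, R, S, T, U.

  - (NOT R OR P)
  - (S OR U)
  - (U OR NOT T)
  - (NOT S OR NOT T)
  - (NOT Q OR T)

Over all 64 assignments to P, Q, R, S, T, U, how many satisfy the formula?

Split on T, then S.
  T=1, S=1: a clause becomes empty — 0.
  T=1, S=0: Q free; 3 ways for (P,R,U) × 2^1 = 6.
  T=0, S=1: U free; 3 ways for (P,Q,R) × 2^1 = 6.
  T=0, S=0: remaining (P,Q,R,U) ∈ {(0,0,0,1); (1,0,0,1); (1,0,1,1)} — 3.
Total: 0 + 6 + 6 + 3 = 15.

15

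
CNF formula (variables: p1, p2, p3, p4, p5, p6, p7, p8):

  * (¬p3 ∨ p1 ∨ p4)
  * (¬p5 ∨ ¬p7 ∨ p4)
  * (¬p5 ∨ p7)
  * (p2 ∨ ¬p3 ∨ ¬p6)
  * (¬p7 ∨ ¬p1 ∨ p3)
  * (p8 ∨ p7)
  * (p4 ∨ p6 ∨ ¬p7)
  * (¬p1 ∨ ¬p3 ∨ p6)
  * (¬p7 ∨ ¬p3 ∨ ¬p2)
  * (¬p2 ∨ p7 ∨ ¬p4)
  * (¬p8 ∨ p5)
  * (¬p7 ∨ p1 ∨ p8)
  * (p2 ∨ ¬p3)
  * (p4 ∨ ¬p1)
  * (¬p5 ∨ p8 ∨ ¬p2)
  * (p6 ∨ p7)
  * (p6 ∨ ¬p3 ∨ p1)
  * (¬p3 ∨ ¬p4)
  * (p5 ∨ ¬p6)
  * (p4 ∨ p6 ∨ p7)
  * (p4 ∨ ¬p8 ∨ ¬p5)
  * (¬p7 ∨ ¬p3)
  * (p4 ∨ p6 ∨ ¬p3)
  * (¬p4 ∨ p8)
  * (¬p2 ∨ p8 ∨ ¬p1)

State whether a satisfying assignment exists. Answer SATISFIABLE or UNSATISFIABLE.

SATISFIABLE

Try p1 = False.
Set p2 = True and propagate.
The remaining clauses are satisfied by p3 = False, p4 = True, p5 = True, p6 = False, p7 = True, p8 = True.
Every clause has at least one true literal under this assignment.
So p1=F, p2=T, p3=F, p4=T, p5=T, p6=F, p7=T, p8=T is a satisfying assignment.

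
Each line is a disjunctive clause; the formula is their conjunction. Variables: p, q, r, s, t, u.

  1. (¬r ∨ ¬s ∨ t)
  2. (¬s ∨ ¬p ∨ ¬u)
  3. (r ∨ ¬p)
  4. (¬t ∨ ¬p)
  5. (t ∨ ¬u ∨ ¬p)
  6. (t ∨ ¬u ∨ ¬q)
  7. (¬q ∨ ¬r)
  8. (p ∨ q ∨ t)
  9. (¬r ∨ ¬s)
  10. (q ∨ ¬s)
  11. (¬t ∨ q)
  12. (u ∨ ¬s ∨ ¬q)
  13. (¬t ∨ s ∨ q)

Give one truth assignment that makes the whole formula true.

Branch on p: take p = False.
Set q = True and propagate.
  then r is forced to False.
Set s = True and propagate.
  then u is forced to True.
  then t is forced to True.

p = F  q = T  r = F  s = T  t = T  u = T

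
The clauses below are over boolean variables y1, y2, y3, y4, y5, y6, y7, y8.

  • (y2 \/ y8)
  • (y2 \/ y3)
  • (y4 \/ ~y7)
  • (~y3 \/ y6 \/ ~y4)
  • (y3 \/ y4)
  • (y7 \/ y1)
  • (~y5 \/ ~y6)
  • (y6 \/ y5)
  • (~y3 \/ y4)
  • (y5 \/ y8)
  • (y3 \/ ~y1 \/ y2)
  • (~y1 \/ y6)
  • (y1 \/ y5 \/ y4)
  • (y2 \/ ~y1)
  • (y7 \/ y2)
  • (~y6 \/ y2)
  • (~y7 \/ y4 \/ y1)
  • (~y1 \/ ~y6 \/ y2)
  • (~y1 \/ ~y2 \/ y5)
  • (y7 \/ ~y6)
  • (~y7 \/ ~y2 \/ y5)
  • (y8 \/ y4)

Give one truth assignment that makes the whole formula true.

Pure literal: y8 appears only positively; assign y8 = True.
Try y1 = False.
  then y7 is forced to True.
  then y4 is forced to True.
Set y2 = True and propagate.
  then y5 is forced to True.
  then y6 is forced to False.
  then y3 is forced to False.

y1=F, y2=T, y3=F, y4=T, y5=T, y6=F, y7=T, y8=T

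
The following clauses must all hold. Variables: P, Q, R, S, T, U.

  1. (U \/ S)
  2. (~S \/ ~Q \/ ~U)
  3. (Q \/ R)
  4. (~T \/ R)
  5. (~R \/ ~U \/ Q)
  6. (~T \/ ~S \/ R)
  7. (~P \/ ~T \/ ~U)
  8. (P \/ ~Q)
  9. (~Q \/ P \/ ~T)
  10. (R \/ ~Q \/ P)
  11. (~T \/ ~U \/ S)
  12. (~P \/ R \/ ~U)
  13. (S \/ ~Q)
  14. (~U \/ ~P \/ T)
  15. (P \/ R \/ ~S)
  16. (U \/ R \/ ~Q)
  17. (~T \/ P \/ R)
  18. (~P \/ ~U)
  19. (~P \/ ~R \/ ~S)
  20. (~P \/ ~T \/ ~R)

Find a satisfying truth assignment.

Try P = False.
  then Q is forced to False.
  then R is forced to True.
  then U is forced to False.
  then S is forced to True.
T is now unconstrained; take T = False.
Every clause has at least one true literal under this assignment.
Check each clause:
  1. (U \/ S) — S is true.
  2. (~Q \/ ~S \/ ~U) — ~U is true.
  3. (Q \/ R) — R is true.
  4. (R \/ ~T) — R is true.
  5. (~R \/ ~U \/ Q) — ~U is true.
  6. (~S \/ R \/ ~T) — R is true.
  7. (~T \/ ~P \/ ~U) — ~U is true.
  8. (P \/ ~Q) — ~Q is true.
  9. (~T \/ P \/ ~Q) — ~T is true.
  10. (P \/ R \/ ~Q) — R is true.
  11. (S \/ ~U \/ ~T) — ~U is true.
  12. (~U \/ R \/ ~P) — ~U is true.
  13. (S \/ ~Q) — S is true.
  14. (~P \/ ~U \/ T) — ~U is true.
  15. (R \/ P \/ ~S) — R is true.
  16. (~Q \/ R \/ U) — R is true.
  17. (R \/ ~T \/ P) — R is true.
  18. (~P \/ ~U) — ~U is true.
  19. (~P \/ ~S \/ ~R) — ~P is true.
  20. (~T \/ ~P \/ ~R) — ~T is true.

P = False  Q = False  R = True  S = True  T = False  U = False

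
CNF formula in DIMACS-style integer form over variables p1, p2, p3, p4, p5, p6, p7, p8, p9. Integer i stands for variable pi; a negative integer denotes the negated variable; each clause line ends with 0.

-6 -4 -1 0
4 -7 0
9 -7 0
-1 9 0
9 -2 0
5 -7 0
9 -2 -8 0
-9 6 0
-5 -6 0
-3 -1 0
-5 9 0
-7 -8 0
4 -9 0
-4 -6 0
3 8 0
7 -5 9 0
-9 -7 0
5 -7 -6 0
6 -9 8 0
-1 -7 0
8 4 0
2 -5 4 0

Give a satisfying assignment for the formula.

Pure literal: p1 appears only negated; assign p1 = False.
Branch on p2: take p2 = False.
The remaining clauses are satisfied by p3 = False, p4 = True, p5 = False, p6 = False, p7 = False, p8 = True, p9 = False.

p1 = 0, p2 = 0, p3 = 0, p4 = 1, p5 = 0, p6 = 0, p7 = 0, p8 = 1, p9 = 0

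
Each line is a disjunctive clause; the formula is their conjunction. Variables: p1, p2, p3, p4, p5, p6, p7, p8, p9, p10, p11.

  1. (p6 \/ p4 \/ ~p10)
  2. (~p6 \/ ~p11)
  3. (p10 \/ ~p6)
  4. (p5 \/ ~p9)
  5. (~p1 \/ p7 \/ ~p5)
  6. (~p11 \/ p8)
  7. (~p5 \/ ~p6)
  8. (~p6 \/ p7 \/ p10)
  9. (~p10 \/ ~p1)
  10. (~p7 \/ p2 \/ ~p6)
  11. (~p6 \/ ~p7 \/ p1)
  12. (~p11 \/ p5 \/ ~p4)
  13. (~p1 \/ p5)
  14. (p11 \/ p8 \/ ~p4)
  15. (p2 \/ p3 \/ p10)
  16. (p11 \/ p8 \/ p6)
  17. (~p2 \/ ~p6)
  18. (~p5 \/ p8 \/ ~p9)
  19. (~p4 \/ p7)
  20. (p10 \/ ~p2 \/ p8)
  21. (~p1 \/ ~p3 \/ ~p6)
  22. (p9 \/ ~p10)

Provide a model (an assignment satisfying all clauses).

p1=F, p2=T, p3=T, p4=T, p5=T, p6=F, p7=T, p8=T, p9=T, p10=F, p11=F

p8 occurs only positively in the remaining clauses — set p8 = True.
Branch on p1: take p1 = False.
The remaining clauses are satisfied by p2 = True, p3 = True, p4 = True, p5 = True, p6 = False, p7 = True, p9 = True, p10 = False, p11 = False.
Every clause has at least one true literal under this assignment.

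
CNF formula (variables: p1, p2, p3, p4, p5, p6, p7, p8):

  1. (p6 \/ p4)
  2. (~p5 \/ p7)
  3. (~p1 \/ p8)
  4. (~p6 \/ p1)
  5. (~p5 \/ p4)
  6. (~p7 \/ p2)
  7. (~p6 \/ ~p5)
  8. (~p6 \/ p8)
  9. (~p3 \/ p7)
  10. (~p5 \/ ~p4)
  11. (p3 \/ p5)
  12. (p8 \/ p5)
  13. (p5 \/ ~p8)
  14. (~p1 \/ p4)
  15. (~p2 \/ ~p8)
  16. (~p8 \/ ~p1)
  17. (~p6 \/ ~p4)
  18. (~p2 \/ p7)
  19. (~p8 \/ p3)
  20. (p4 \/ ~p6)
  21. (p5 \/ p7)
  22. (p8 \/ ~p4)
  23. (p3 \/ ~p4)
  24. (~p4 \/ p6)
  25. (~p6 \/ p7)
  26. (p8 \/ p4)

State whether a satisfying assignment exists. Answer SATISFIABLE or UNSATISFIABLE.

UNSATISFIABLE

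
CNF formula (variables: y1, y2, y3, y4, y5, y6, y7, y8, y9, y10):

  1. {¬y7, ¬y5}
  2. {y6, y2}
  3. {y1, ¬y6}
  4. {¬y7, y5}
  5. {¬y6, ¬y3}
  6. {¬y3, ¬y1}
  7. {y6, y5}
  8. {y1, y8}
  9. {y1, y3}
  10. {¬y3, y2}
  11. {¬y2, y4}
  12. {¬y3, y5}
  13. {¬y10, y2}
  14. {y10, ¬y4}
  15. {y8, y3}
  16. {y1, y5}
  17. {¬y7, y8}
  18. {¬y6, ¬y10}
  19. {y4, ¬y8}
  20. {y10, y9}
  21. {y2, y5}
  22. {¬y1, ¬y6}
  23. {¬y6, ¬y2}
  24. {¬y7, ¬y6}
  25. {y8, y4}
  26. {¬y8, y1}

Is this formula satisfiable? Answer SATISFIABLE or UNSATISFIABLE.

SATISFIABLE

Pure literal: y7 appears only negated; assign y7 = False.
Set y1 = True and propagate.
  then y3 is forced to False.
  then y8 is forced to True.
  then y4 is forced to True.
  then y10 is forced to True.
  then y2 is forced to True.
  then y6 is forced to False.
  then y5 is forced to True.
y9 is now unconstrained; take y9 = False.
So y1=True, y2=True, y3=False, y4=True, y5=True, y6=False, y7=False, y8=True, y9=False, y10=True is a satisfying assignment.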